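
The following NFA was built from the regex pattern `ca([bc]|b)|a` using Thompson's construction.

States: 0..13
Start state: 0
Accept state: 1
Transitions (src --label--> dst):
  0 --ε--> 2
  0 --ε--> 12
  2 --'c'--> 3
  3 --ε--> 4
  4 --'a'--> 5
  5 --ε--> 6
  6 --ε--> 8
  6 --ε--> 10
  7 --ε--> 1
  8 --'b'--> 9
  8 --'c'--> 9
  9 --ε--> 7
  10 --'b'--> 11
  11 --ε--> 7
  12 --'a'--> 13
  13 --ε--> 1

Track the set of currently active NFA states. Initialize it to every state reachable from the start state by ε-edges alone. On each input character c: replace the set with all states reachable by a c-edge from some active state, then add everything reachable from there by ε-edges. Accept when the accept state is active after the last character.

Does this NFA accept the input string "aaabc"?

S₀ = ε-closure({0}) = {0,2,12}
'a' @ 1: {1,13}  [accepting]
'a' @ 2: {}  — no active states
rest 'abc' ignored (set empty)
after full input: {}  (accept=1 not in)

Answer: REJECT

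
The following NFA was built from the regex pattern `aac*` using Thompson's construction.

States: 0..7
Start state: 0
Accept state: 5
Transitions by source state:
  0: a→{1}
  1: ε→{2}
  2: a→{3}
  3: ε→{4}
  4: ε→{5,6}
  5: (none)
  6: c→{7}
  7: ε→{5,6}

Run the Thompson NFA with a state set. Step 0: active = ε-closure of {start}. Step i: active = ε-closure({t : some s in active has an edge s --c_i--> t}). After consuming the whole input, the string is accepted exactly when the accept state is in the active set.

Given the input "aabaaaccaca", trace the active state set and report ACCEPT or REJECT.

Answer: REJECT

Derivation:
S₀ = ε-closure({0}) = {0}
'a' @ 1: {1,2}
'a' @ 2: {3,4,5,6}  [accepting]
'b' @ 3: {}  — no active states
rest 'aaaccaca' ignored (set empty)
final: {}; accept 5 not in set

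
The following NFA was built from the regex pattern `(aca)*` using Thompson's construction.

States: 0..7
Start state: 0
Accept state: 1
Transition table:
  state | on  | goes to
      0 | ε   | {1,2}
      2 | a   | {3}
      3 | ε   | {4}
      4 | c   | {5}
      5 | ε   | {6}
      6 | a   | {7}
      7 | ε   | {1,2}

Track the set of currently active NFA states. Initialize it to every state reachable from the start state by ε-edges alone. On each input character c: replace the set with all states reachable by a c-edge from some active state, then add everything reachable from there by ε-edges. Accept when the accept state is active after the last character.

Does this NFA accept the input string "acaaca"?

Answer: ACCEPT

Derivation:
S₀ = ε-closure({0}) = {0,1,2}
'a' @ 1: {3,4}
'c' @ 2: {5,6}
'a' @ 3: {1,2,7}  ✓accept
'a' @ 4: {3,4}
'c' @ 5: {5,6}
'a' @ 6: {1,2,7}  ✓accept
final: {1,2,7}; accept 1 in set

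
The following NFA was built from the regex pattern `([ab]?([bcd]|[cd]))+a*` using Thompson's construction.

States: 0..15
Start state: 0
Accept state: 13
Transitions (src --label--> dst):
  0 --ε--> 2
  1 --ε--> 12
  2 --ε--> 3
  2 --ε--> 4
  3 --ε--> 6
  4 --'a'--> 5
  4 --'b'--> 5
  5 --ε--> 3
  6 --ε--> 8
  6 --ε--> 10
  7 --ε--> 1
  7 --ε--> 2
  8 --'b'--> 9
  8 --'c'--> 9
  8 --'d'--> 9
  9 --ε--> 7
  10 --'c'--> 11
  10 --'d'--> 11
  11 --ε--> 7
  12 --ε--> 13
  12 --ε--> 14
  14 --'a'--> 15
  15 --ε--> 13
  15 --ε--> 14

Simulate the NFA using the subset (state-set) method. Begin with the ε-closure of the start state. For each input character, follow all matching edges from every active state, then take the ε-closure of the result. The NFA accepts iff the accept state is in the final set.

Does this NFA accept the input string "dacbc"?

initial (ε-close {0}): {0,2,3,4,6,8,10}
'd' @ 1: {1,2,3,4,6,7,8,9,10,11,12,13,14}  [accepting]
'a' @ 2: {3,5,6,8,10,13,14,15}  [accepting]
'c' @ 3: {1,2,3,4,6,7,8,9,10,11,12,13,14}  [accepting]
'b' @ 4: {1,2,3,4,5,6,7,8,9,10,12,13,14}  [accepting]
'c' @ 5: {1,2,3,4,6,7,8,9,10,11,12,13,14}  [accepting]
after full input: {1,2,3,4,6,7,8,9,10,11,12,13,14}  (accept=13 in)

Answer: ACCEPT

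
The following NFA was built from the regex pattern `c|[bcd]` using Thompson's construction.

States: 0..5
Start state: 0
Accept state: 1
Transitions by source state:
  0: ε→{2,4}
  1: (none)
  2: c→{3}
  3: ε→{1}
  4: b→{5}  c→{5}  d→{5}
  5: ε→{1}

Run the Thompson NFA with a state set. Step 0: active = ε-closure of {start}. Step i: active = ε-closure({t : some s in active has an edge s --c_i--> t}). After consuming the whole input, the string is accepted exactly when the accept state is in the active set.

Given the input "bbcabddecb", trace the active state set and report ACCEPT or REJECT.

S₀ = ε-closure({0}) = {0,2,4}
'b' @ 1: {1,5}  [accepting]
'b' @ 2: {}  — dead — no transitions
rest 'cabddecb' ignored (set empty)
after full input: {}  (accept=1 not in)

Answer: REJECT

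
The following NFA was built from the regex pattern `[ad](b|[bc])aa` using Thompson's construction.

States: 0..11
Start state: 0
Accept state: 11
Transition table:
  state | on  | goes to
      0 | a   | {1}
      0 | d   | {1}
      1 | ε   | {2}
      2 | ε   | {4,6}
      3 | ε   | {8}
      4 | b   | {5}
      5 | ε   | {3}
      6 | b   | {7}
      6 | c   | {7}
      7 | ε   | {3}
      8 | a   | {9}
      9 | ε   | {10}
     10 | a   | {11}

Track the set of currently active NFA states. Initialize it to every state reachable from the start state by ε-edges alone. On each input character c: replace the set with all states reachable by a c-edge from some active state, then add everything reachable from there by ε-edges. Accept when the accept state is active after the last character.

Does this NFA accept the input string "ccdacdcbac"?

Answer: REJECT

Steps:
start: ε-closure({0}) = {0}
'c' @ 1: {}  — dead — no transitions
rest 'cdacdcbac' ignored (set empty)
final: {}; accept 11 not in set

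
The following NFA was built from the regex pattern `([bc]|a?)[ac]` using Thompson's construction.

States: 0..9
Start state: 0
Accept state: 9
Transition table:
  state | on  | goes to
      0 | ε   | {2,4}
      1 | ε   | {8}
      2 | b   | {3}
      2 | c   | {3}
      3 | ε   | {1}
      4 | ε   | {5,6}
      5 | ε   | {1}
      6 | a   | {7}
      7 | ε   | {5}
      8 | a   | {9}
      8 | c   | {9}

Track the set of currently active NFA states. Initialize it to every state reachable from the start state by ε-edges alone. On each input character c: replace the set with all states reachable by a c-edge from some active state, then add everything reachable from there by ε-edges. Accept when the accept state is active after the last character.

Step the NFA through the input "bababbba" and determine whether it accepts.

Answer: REJECT

Steps:
S₀ = ε-closure({0}) = {0,1,2,4,5,6,8}
'b' @ 1: {1,3,8}
'a' @ 2: {9}  [accepting]
'b' @ 3: {}  — state set empty
rest 'abbba' ignored (set empty)
end set {} — state 9 not in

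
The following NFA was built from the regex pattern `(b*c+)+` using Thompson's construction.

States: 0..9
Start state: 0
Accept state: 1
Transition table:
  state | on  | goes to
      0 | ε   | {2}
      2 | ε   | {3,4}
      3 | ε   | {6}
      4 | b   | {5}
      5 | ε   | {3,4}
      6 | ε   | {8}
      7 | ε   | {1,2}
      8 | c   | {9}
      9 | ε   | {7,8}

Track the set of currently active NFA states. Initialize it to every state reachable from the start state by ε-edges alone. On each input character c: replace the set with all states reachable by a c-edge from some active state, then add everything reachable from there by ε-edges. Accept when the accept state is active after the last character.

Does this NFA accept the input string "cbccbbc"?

Answer: ACCEPT

Derivation:
initial (ε-close {0}): {0,2,3,4,6,8}
'c' @ 1: {1,2,3,4,6,7,8,9}  [accepting]
'b' @ 2: {3,4,5,6,8}
'c' @ 3: {1,2,3,4,6,7,8,9}  [accepting]
'c' @ 4: {1,2,3,4,6,7,8,9}  [accepting]
'b' @ 5: {3,4,5,6,8}
'b' @ 6: {3,4,5,6,8}
'c' @ 7: {1,2,3,4,6,7,8,9}  [accepting]
after full input: {1,2,3,4,6,7,8,9}  (accept=1 in)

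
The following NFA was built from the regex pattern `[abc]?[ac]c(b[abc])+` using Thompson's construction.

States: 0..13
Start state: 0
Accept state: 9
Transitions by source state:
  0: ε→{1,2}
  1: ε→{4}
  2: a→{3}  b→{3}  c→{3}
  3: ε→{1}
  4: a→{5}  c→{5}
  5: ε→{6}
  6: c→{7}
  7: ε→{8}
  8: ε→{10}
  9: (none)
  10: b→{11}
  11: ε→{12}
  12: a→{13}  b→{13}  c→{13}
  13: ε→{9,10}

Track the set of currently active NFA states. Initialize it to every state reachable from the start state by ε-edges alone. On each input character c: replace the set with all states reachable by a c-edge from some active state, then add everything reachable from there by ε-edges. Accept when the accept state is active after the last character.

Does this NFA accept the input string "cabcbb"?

Answer: REJECT

Trace:
start: ε-closure({0}) = {0,1,2,4}
'c' @ 1: {1,3,4,5,6}
'a' @ 2: {5,6}
'b' @ 3: {}  — no active states
rest 'cbb' ignored (set empty)
after full input: {}  (accept=9 not in)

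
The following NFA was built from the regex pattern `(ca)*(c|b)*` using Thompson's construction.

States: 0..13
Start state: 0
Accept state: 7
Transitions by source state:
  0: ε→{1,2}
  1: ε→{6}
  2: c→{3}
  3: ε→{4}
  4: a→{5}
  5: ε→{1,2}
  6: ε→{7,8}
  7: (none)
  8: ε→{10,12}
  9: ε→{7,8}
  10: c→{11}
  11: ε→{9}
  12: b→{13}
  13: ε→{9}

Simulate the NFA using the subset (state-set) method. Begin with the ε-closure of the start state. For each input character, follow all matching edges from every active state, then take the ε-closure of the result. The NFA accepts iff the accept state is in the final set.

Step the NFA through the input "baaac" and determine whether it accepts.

S₀ = ε-closure({0}) = {0,1,2,6,7,8,10,12}
'b' @ 1: {7,8,9,10,12,13}  ✓accept
'a' @ 2: {}  — dead — no transitions
rest 'aac' ignored (set empty)
end set {} — state 7 not in

Answer: REJECT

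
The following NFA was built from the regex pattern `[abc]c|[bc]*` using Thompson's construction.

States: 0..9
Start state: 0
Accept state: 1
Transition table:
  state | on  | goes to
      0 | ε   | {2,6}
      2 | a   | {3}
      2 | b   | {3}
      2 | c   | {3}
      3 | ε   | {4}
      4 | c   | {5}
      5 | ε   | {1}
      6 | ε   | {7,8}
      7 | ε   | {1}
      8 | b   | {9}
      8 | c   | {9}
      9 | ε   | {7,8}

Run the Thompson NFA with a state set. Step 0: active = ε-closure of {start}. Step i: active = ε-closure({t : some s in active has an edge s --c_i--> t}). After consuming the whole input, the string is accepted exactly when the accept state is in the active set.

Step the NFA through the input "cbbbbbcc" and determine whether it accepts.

start: ε-closure({0}) = {0,1,2,6,7,8}
'c' @ 1: {1,3,4,7,8,9}  ✓accept
'b' @ 2: {1,7,8,9}  ✓accept
'b' @ 3: {1,7,8,9}  ✓accept
'b' @ 4: {1,7,8,9}  ✓accept
'b' @ 5: {1,7,8,9}  ✓accept
'b' @ 6: {1,7,8,9}  ✓accept
'c' @ 7: {1,7,8,9}  ✓accept
'c' @ 8: {1,7,8,9}  ✓accept
end set {1,7,8,9} — state 1 in

Answer: ACCEPT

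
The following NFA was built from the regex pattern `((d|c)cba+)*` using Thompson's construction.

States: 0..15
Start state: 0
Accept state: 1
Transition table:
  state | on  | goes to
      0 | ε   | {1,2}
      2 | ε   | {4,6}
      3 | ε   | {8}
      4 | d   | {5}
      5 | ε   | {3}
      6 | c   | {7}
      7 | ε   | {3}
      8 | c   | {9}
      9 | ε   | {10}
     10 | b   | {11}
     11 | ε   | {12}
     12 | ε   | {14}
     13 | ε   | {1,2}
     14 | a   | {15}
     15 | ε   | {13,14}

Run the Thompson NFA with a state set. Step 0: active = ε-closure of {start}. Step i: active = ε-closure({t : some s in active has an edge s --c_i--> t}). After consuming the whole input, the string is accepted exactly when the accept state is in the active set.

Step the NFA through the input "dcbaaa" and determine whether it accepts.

Answer: ACCEPT

Steps:
initial (ε-close {0}): {0,1,2,4,6}
'd' @ 1: {3,5,8}
'c' @ 2: {9,10}
'b' @ 3: {11,12,14}
'a' @ 4: {1,2,4,6,13,14,15}  [accepting]
'a' @ 5: {1,2,4,6,13,14,15}  [accepting]
'a' @ 6: {1,2,4,6,13,14,15}  [accepting]
final: {1,2,4,6,13,14,15}; accept 1 in set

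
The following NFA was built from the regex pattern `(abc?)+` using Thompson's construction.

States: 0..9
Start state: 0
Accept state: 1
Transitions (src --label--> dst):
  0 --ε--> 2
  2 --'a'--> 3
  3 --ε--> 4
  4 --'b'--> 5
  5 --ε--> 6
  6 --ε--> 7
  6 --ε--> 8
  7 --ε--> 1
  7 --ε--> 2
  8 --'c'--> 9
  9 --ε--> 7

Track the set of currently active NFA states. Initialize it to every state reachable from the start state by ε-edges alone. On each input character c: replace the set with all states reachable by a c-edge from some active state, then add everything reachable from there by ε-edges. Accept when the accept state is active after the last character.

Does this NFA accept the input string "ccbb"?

Answer: REJECT

Trace:
initial (ε-close {0}): {0,2}
'c' @ 1: {}  — dead — no transitions
rest 'cbb' ignored (set empty)
after full input: {}  (accept=1 not in)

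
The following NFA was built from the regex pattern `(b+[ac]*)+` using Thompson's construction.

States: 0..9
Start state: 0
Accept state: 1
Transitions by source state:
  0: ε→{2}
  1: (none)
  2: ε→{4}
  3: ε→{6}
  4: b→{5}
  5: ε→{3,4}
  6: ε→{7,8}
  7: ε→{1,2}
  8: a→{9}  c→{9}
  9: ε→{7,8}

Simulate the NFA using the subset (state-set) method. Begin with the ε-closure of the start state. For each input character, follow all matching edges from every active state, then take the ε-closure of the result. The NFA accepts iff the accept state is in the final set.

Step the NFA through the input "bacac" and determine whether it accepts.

initial (ε-close {0}): {0,2,4}
'b' @ 1: {1,2,3,4,5,6,7,8}  ✓accept
'a' @ 2: {1,2,4,7,8,9}  ✓accept
'c' @ 3: {1,2,4,7,8,9}  ✓accept
'a' @ 4: {1,2,4,7,8,9}  ✓accept
'c' @ 5: {1,2,4,7,8,9}  ✓accept
end set {1,2,4,7,8,9} — state 1 in

Answer: ACCEPT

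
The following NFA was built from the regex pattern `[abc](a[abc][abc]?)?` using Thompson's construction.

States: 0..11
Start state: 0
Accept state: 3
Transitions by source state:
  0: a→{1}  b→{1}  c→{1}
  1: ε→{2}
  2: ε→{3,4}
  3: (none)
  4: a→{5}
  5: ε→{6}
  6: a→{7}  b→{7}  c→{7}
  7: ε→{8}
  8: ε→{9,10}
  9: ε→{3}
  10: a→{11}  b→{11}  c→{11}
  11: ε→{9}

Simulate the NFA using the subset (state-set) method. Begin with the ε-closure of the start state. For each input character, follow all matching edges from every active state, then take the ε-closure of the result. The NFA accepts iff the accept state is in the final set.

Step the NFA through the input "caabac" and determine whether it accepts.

initial (ε-close {0}): {0}
'c' @ 1: {1,2,3,4}  ✓accept
'a' @ 2: {5,6}
'a' @ 3: {3,7,8,9,10}  ✓accept
'b' @ 4: {3,9,11}  ✓accept
'a' @ 5: {}  — no active states
rest 'c' ignored (set empty)
after full input: {}  (accept=3 not in)

Answer: REJECT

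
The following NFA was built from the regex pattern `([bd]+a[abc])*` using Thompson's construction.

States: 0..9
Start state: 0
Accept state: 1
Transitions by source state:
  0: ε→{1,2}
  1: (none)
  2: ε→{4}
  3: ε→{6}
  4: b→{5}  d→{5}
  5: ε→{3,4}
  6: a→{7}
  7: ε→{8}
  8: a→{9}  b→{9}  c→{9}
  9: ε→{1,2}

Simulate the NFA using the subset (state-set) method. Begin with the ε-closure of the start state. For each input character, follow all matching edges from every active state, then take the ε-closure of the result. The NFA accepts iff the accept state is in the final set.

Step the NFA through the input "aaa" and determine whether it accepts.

Answer: REJECT

Derivation:
initial (ε-close {0}): {0,1,2,4}
'a' @ 1: {}  — no active states
rest 'aa' ignored (set empty)
final: {}; accept 1 not in set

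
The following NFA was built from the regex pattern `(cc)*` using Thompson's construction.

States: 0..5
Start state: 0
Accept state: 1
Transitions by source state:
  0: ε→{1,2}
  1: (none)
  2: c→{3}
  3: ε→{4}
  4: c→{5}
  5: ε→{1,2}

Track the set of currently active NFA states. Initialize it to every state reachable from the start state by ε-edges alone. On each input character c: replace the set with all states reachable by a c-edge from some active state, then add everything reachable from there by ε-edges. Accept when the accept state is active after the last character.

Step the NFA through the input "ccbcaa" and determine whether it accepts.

Answer: REJECT

Derivation:
S₀ = ε-closure({0}) = {0,1,2}
'c' @ 1: {3,4}
'c' @ 2: {1,2,5}  ✓accept
'b' @ 3: {}  — state set empty
rest 'caa' ignored (set empty)
final: {}; accept 1 not in set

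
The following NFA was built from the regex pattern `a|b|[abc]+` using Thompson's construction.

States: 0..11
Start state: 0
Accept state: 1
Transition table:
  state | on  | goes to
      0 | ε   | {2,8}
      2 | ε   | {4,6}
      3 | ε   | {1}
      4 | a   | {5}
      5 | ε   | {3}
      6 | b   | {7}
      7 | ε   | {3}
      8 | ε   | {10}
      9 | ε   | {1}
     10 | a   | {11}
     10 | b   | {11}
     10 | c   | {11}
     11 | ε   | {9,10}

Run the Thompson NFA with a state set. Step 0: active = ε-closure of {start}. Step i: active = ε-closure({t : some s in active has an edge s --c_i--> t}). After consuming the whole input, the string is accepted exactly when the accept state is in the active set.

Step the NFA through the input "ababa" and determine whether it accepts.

S₀ = ε-closure({0}) = {0,2,4,6,8,10}
'a' @ 1: {1,3,5,9,10,11}  ✓accept
'b' @ 2: {1,9,10,11}  ✓accept
'a' @ 3: {1,9,10,11}  ✓accept
'b' @ 4: {1,9,10,11}  ✓accept
'a' @ 5: {1,9,10,11}  ✓accept
end set {1,9,10,11} — state 1 in

Answer: ACCEPT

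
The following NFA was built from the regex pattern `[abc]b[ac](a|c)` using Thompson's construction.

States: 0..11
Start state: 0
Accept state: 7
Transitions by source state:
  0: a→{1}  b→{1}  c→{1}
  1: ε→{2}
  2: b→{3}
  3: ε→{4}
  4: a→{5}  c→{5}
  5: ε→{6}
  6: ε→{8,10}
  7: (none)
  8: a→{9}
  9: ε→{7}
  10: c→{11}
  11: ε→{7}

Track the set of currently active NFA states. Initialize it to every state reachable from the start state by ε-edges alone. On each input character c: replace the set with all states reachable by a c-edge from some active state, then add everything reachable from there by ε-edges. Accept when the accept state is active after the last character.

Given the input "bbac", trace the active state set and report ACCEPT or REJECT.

Answer: ACCEPT

Steps:
initial (ε-close {0}): {0}
'b' @ 1: {1,2}
'b' @ 2: {3,4}
'a' @ 3: {5,6,8,10}
'c' @ 4: {7,11}  (accept∈set)
end set {7,11} — state 7 in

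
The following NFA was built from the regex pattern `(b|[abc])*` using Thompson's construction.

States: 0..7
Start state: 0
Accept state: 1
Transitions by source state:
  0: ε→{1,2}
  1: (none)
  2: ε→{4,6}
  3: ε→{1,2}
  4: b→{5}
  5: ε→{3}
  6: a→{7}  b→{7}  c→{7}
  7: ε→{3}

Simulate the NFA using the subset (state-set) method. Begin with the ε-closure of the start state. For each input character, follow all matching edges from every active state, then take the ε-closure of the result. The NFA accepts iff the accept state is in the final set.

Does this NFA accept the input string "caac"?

Answer: ACCEPT

Trace:
start: ε-closure({0}) = {0,1,2,4,6}
'c' @ 1: {1,2,3,4,6,7}  (accept∈set)
'a' @ 2: {1,2,3,4,6,7}  (accept∈set)
'a' @ 3: {1,2,3,4,6,7}  (accept∈set)
'c' @ 4: {1,2,3,4,6,7}  (accept∈set)
final: {1,2,3,4,6,7}; accept 1 in set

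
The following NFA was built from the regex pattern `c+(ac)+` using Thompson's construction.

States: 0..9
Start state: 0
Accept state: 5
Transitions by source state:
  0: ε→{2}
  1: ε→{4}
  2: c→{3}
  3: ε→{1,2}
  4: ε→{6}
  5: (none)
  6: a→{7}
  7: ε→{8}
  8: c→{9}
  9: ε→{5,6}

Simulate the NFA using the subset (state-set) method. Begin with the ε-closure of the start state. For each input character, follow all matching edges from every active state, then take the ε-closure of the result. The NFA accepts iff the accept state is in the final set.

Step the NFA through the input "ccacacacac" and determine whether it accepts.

initial (ε-close {0}): {0,2}
'c' @ 1: {1,2,3,4,6}
'c' @ 2: {1,2,3,4,6}
'a' @ 3: {7,8}
'c' @ 4: {5,6,9}  [accepting]
'a' @ 5: {7,8}
'c' @ 6: {5,6,9}  [accepting]
'a' @ 7: {7,8}
'c' @ 8: {5,6,9}  [accepting]
'a' @ 9: {7,8}
'c' @ 10: {5,6,9}  [accepting]
after full input: {5,6,9}  (accept=5 in)

Answer: ACCEPT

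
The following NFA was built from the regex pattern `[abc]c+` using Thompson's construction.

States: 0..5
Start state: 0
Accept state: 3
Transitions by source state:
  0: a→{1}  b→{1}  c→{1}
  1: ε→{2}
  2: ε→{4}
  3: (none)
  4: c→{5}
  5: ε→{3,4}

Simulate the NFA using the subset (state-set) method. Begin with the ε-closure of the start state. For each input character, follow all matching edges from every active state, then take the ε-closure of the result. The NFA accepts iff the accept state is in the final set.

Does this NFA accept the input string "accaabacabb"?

Answer: REJECT

Derivation:
start: ε-closure({0}) = {0}
'a' @ 1: {1,2,4}
'c' @ 2: {3,4,5}  (accept∈set)
'c' @ 3: {3,4,5}  (accept∈set)
'a' @ 4: {}  — dead — no transitions
rest 'abacabb' ignored (set empty)
final: {}; accept 3 not in set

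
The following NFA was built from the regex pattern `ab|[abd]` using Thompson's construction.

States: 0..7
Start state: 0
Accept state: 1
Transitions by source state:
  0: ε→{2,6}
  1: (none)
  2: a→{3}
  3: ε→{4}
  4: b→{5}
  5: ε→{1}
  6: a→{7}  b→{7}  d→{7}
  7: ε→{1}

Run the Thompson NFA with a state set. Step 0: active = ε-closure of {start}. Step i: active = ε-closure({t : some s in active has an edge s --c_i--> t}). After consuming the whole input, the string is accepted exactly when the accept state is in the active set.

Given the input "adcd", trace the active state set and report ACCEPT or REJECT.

Answer: REJECT

Derivation:
S₀ = ε-closure({0}) = {0,2,6}
'a' @ 1: {1,3,4,7}  (accept∈set)
'd' @ 2: {}  — state set empty
rest 'cd' ignored (set empty)
final: {}; accept 1 not in set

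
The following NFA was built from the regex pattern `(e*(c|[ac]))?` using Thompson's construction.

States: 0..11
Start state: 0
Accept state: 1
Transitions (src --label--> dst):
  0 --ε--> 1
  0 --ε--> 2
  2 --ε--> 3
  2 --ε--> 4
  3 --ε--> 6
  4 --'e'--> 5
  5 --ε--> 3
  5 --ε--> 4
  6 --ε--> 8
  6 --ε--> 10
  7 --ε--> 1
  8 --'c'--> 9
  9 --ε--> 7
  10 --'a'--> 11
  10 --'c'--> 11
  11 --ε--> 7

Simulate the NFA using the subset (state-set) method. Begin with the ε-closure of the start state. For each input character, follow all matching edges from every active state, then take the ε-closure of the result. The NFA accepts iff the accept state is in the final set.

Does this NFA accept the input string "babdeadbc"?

Answer: REJECT

Derivation:
start: ε-closure({0}) = {0,1,2,3,4,6,8,10}
'b' @ 1: {}  — state set empty
rest 'abdeadbc' ignored (set empty)
end set {} — state 1 not in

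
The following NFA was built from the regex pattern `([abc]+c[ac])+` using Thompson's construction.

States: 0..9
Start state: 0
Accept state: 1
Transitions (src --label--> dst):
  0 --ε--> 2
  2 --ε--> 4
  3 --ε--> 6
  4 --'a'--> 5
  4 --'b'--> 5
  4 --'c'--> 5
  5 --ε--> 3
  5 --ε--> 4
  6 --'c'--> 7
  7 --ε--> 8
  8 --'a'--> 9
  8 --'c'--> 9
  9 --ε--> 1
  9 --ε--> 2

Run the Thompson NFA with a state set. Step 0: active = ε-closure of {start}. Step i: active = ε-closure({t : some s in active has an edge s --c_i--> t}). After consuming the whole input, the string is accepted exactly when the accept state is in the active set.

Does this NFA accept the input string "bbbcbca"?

Answer: ACCEPT

Trace:
S₀ = ε-closure({0}) = {0,2,4}
'b' @ 1: {3,4,5,6}
'b' @ 2: {3,4,5,6}
'b' @ 3: {3,4,5,6}
'c' @ 4: {3,4,5,6,7,8}
'b' @ 5: {3,4,5,6}
'c' @ 6: {3,4,5,6,7,8}
'a' @ 7: {1,2,3,4,5,6,9}  [accepting]
end set {1,2,3,4,5,6,9} — state 1 in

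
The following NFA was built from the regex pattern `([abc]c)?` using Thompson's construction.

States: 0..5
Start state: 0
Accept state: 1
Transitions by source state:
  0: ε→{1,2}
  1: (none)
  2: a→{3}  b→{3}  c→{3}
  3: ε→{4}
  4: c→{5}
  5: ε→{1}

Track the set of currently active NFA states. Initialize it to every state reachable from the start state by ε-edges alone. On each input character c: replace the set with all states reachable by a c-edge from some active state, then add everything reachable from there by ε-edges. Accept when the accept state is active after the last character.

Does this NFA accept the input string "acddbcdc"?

Answer: REJECT

Trace:
S₀ = ε-closure({0}) = {0,1,2}
'a' @ 1: {3,4}
'c' @ 2: {1,5}  [accepting]
'd' @ 3: {}  — dead — no transitions
rest 'dbcdc' ignored (set empty)
final: {}; accept 1 not in set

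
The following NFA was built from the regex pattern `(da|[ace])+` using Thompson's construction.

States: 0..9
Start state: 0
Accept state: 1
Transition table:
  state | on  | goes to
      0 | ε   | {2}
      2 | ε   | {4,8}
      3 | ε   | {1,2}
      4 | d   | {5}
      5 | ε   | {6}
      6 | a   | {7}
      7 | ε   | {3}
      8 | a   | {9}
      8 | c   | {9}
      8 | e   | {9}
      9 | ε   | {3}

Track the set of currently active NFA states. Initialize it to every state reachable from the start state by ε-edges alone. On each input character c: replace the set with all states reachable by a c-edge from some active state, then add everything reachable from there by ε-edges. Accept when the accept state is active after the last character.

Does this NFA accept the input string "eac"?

start: ε-closure({0}) = {0,2,4,8}
'e' @ 1: {1,2,3,4,8,9}  [accepting]
'a' @ 2: {1,2,3,4,8,9}  [accepting]
'c' @ 3: {1,2,3,4,8,9}  [accepting]
after full input: {1,2,3,4,8,9}  (accept=1 in)

Answer: ACCEPT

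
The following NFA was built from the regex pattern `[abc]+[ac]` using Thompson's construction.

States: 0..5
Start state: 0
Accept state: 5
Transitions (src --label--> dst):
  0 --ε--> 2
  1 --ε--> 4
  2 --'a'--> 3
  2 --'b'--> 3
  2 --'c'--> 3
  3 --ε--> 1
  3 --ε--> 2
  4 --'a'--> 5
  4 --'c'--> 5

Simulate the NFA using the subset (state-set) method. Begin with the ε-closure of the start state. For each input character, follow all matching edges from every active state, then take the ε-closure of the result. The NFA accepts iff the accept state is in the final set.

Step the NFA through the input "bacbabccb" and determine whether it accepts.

initial (ε-close {0}): {0,2}
'b' @ 1: {1,2,3,4}
'a' @ 2: {1,2,3,4,5}  (accept∈set)
'c' @ 3: {1,2,3,4,5}  (accept∈set)
'b' @ 4: {1,2,3,4}
'a' @ 5: {1,2,3,4,5}  (accept∈set)
'b' @ 6: {1,2,3,4}
'c' @ 7: {1,2,3,4,5}  (accept∈set)
'c' @ 8: {1,2,3,4,5}  (accept∈set)
'b' @ 9: {1,2,3,4}
end set {1,2,3,4} — state 5 not in

Answer: REJECT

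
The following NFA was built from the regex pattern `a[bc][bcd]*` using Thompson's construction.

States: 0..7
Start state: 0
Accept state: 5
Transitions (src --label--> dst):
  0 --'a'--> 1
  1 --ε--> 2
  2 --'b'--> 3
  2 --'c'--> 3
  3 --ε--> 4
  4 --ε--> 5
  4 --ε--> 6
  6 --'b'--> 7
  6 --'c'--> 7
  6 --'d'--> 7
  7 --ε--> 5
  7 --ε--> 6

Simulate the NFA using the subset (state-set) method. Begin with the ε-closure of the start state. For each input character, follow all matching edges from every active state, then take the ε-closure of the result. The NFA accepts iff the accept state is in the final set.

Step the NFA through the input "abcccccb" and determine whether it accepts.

Answer: ACCEPT

Derivation:
S₀ = ε-closure({0}) = {0}
'a' @ 1: {1,2}
'b' @ 2: {3,4,5,6}  [accepting]
'c' @ 3: {5,6,7}  [accepting]
'c' @ 4: {5,6,7}  [accepting]
'c' @ 5: {5,6,7}  [accepting]
'c' @ 6: {5,6,7}  [accepting]
'c' @ 7: {5,6,7}  [accepting]
'b' @ 8: {5,6,7}  [accepting]
after full input: {5,6,7}  (accept=5 in)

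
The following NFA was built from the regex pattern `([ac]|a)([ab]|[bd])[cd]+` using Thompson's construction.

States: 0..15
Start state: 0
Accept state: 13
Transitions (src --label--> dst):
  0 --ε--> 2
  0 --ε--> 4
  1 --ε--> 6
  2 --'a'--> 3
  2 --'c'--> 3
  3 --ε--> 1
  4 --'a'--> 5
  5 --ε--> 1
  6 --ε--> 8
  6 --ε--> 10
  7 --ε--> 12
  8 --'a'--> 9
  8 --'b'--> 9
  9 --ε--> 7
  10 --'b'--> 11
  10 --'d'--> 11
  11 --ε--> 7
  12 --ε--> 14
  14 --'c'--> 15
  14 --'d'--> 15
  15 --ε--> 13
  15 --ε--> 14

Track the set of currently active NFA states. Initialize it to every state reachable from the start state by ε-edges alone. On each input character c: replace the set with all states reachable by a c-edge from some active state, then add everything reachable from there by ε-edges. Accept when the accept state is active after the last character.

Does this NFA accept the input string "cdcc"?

initial (ε-close {0}): {0,2,4}
'c' @ 1: {1,3,6,8,10}
'd' @ 2: {7,11,12,14}
'c' @ 3: {13,14,15}  [accepting]
'c' @ 4: {13,14,15}  [accepting]
after full input: {13,14,15}  (accept=13 in)

Answer: ACCEPT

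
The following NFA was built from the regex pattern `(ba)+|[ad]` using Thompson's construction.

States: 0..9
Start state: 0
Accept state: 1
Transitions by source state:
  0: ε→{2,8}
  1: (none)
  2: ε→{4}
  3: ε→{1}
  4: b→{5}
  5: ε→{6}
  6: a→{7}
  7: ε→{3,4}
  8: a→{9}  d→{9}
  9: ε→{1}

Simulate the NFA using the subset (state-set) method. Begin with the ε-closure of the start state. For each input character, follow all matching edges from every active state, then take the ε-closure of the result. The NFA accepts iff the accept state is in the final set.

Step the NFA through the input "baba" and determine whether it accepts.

S₀ = ε-closure({0}) = {0,2,4,8}
'b' @ 1: {5,6}
'a' @ 2: {1,3,4,7}  (accept∈set)
'b' @ 3: {5,6}
'a' @ 4: {1,3,4,7}  (accept∈set)
after full input: {1,3,4,7}  (accept=1 in)

Answer: ACCEPT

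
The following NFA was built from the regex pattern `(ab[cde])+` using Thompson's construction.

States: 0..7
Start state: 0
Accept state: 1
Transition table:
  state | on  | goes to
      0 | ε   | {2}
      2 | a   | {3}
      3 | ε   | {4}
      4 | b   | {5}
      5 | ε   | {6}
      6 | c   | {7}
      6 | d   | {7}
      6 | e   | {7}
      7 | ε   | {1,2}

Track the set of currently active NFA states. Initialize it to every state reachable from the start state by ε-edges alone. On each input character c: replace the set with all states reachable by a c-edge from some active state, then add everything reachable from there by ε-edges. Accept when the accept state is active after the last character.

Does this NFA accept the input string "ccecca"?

Answer: REJECT

Trace:
start: ε-closure({0}) = {0,2}
'c' @ 1: {}  — dead — no transitions
rest 'cecca' ignored (set empty)
end set {} — state 1 not in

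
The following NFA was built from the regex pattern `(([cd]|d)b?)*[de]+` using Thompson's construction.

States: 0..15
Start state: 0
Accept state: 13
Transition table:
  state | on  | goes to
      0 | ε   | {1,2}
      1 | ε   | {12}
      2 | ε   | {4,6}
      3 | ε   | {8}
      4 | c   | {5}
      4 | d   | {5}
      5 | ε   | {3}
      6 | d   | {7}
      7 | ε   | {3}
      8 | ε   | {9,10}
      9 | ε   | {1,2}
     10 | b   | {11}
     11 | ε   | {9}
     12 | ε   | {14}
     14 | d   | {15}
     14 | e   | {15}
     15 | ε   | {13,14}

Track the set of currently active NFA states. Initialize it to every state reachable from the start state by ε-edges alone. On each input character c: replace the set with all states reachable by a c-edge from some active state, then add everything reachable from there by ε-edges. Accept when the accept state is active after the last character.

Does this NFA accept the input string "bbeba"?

Answer: REJECT

Trace:
initial (ε-close {0}): {0,1,2,4,6,12,14}
'b' @ 1: {}  — no active states
rest 'beba' ignored (set empty)
after full input: {}  (accept=13 not in)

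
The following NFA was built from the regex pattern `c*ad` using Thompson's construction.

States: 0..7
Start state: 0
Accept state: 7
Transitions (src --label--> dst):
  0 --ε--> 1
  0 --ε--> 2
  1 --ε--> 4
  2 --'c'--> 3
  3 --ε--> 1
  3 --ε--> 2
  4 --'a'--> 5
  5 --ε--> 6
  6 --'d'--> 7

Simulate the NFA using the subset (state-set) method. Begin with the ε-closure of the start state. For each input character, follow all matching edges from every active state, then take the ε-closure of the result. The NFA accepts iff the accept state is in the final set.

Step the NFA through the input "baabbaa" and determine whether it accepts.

start: ε-closure({0}) = {0,1,2,4}
'b' @ 1: {}  — state set empty
rest 'aabbaa' ignored (set empty)
after full input: {}  (accept=7 not in)

Answer: REJECT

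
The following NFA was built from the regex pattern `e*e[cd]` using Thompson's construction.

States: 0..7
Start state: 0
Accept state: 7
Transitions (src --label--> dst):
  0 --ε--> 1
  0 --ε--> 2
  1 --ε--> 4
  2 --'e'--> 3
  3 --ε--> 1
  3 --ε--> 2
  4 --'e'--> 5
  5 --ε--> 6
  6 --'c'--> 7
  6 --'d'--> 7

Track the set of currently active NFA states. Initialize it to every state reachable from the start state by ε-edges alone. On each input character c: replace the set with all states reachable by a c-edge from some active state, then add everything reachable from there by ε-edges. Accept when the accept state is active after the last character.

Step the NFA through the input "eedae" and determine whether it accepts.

Answer: REJECT

Derivation:
start: ε-closure({0}) = {0,1,2,4}
'e' @ 1: {1,2,3,4,5,6}
'e' @ 2: {1,2,3,4,5,6}
'd' @ 3: {7}  ✓accept
'a' @ 4: {}  — dead — no transitions
rest 'e' ignored (set empty)
after full input: {}  (accept=7 not in)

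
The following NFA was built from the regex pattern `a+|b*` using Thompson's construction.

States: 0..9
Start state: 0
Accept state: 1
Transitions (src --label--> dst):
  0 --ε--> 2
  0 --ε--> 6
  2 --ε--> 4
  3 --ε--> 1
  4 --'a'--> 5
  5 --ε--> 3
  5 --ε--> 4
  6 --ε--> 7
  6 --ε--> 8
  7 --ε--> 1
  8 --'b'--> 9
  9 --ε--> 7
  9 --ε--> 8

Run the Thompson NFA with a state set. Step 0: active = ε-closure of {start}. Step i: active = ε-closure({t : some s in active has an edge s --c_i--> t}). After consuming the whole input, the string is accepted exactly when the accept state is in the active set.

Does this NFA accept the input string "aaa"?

S₀ = ε-closure({0}) = {0,1,2,4,6,7,8}
'a' @ 1: {1,3,4,5}  ✓accept
'a' @ 2: {1,3,4,5}  ✓accept
'a' @ 3: {1,3,4,5}  ✓accept
final: {1,3,4,5}; accept 1 in set

Answer: ACCEPT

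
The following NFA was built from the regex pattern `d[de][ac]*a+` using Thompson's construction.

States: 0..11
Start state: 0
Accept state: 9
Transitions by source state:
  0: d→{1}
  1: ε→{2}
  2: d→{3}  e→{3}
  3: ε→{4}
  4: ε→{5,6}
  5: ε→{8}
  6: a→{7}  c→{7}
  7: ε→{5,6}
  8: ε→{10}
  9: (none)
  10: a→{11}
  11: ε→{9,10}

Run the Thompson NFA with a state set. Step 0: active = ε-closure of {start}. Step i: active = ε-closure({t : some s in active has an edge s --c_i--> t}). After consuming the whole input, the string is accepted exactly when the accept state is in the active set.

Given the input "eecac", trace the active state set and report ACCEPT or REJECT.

Answer: REJECT

Trace:
start: ε-closure({0}) = {0}
'e' @ 1: {}  — no active states
rest 'ecac' ignored (set empty)
after full input: {}  (accept=9 not in)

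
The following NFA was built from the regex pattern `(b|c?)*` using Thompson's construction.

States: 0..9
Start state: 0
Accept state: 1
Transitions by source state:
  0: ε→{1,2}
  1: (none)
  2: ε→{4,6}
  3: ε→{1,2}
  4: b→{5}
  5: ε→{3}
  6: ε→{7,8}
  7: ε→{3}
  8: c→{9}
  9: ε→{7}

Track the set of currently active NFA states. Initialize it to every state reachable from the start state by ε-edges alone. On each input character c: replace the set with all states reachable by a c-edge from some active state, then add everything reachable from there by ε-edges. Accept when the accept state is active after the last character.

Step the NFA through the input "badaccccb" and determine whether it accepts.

Answer: REJECT

Derivation:
initial (ε-close {0}): {0,1,2,3,4,6,7,8}
'b' @ 1: {1,2,3,4,5,6,7,8}  (accept∈set)
'a' @ 2: {}  — dead — no transitions
rest 'daccccb' ignored (set empty)
after full input: {}  (accept=1 not in)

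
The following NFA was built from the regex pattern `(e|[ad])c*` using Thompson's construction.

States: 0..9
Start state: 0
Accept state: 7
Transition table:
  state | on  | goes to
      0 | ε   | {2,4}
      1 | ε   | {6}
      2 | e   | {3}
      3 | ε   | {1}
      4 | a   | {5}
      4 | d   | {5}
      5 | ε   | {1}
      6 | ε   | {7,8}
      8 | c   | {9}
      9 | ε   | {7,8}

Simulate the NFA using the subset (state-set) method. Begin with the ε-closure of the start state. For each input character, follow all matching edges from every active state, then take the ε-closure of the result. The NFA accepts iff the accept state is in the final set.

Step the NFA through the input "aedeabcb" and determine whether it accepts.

Answer: REJECT

Derivation:
start: ε-closure({0}) = {0,2,4}
'a' @ 1: {1,5,6,7,8}  (accept∈set)
'e' @ 2: {}  — dead — no transitions
rest 'deabcb' ignored (set empty)
end set {} — state 7 not in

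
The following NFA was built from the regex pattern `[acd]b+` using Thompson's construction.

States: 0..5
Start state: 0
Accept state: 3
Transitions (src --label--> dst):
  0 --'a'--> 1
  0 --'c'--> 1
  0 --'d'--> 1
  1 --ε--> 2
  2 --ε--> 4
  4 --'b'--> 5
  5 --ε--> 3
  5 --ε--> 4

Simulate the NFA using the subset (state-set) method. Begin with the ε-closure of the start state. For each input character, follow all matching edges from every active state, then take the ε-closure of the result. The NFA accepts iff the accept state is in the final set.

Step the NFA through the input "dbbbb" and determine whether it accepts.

initial (ε-close {0}): {0}
'd' @ 1: {1,2,4}
'b' @ 2: {3,4,5}  ✓accept
'b' @ 3: {3,4,5}  ✓accept
'b' @ 4: {3,4,5}  ✓accept
'b' @ 5: {3,4,5}  ✓accept
final: {3,4,5}; accept 3 in set

Answer: ACCEPT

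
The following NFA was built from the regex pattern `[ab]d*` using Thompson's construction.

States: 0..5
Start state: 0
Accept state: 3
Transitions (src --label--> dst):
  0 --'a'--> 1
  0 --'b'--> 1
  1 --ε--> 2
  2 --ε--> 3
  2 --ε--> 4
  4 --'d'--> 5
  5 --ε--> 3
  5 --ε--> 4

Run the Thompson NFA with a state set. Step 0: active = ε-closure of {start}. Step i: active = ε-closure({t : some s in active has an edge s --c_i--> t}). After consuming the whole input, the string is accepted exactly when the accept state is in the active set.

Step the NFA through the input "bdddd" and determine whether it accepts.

Answer: ACCEPT

Derivation:
start: ε-closure({0}) = {0}
'b' @ 1: {1,2,3,4}  ✓accept
'd' @ 2: {3,4,5}  ✓accept
'd' @ 3: {3,4,5}  ✓accept
'd' @ 4: {3,4,5}  ✓accept
'd' @ 5: {3,4,5}  ✓accept
after full input: {3,4,5}  (accept=3 in)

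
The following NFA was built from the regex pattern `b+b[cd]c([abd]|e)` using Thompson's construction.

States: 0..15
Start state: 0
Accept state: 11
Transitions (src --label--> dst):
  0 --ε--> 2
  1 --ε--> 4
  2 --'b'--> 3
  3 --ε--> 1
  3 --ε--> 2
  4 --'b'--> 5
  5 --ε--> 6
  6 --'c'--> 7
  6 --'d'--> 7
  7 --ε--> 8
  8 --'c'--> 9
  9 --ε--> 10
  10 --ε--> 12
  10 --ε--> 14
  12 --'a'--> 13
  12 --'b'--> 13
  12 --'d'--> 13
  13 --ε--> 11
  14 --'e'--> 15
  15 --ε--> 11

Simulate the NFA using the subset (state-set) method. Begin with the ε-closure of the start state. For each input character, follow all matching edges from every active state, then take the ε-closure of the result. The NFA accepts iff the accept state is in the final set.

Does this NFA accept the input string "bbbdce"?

start: ε-closure({0}) = {0,2}
'b' @ 1: {1,2,3,4}
'b' @ 2: {1,2,3,4,5,6}
'b' @ 3: {1,2,3,4,5,6}
'd' @ 4: {7,8}
'c' @ 5: {9,10,12,14}
'e' @ 6: {11,15}  [accepting]
end set {11,15} — state 11 in

Answer: ACCEPT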